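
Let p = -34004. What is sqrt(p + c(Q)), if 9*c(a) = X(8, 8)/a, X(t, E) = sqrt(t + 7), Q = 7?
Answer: sqrt(-14995764 + 7*sqrt(15))/21 ≈ 184.4*I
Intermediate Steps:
X(t, E) = sqrt(7 + t)
c(a) = sqrt(15)/(9*a) (c(a) = (sqrt(7 + 8)/a)/9 = (sqrt(15)/a)/9 = sqrt(15)/(9*a))
sqrt(p + c(Q)) = sqrt(-34004 + (1/9)*sqrt(15)/7) = sqrt(-34004 + (1/9)*sqrt(15)*(1/7)) = sqrt(-34004 + sqrt(15)/63)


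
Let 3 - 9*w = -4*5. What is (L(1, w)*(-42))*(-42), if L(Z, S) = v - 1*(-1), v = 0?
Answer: 1764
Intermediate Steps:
w = 23/9 (w = 1/3 - (-4)*5/9 = 1/3 - 1/9*(-20) = 1/3 + 20/9 = 23/9 ≈ 2.5556)
L(Z, S) = 1 (L(Z, S) = 0 - 1*(-1) = 0 + 1 = 1)
(L(1, w)*(-42))*(-42) = (1*(-42))*(-42) = -42*(-42) = 1764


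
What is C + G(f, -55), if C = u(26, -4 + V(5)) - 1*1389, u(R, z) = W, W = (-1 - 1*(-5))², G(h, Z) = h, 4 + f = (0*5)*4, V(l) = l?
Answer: -1377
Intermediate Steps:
f = -4 (f = -4 + (0*5)*4 = -4 + 0*4 = -4 + 0 = -4)
W = 16 (W = (-1 + 5)² = 4² = 16)
u(R, z) = 16
C = -1373 (C = 16 - 1*1389 = 16 - 1389 = -1373)
C + G(f, -55) = -1373 - 4 = -1377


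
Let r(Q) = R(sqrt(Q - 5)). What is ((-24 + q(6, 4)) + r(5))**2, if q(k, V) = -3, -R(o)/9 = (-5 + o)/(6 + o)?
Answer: 1521/4 ≈ 380.25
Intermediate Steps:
R(o) = -9*(-5 + o)/(6 + o)
r(Q) = 9*(5 - sqrt(-5 + Q))/(6 + sqrt(-5 + Q)) (r(Q) = 9*(5 - sqrt(Q - 5))/(6 + sqrt(Q - 5)) = 9*(5 - sqrt(-5 + Q))/(6 + sqrt(-5 + Q)))
((-24 + q(6, 4)) + r(5))**2 = ((-24 - 3) + 9*(5 - sqrt(-5 + 5))/(6 + sqrt(-5 + 5)))**2 = (-27 + 9*(5 - sqrt(0))/(6 + sqrt(0)))**2 = (-27 + 9*(5 - 1*0)/(6 + 0))**2 = (-27 + 9*(5 + 0)/6)**2 = (-27 + 9*(1/6)*5)**2 = (-27 + 15/2)**2 = (-39/2)**2 = 1521/4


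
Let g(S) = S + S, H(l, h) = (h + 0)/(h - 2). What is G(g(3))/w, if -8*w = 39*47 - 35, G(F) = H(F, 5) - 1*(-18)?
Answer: -236/2697 ≈ -0.087505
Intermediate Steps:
H(l, h) = h/(-2 + h)
g(S) = 2*S
G(F) = 59/3 (G(F) = 5/(-2 + 5) - 1*(-18) = 5/3 + 18 = 59/3)
w = -899/4 (w = -(39*47 - 35)/8 = -(1833 - 35)/8 = -⅛*1798 = -899/4 ≈ -224.75)
G(g(3))/w = 59/(3*(-899/4)) = (59/3)*(-4/899) = -236/2697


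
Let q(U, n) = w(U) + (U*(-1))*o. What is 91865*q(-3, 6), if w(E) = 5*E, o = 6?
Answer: 275595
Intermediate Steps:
q(U, n) = -U (q(U, n) = 5*U + (U*(-1))*6 = 5*U - U*6 = 5*U - 6*U = -U)
91865*q(-3, 6) = 91865*(-1*(-3)) = 91865*3 = 275595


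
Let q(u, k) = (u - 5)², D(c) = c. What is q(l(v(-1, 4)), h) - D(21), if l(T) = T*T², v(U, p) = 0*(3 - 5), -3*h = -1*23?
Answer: 4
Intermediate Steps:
h = 23/3 (h = -(-1)*23/3 = -⅓*(-23) = 23/3 ≈ 7.6667)
v(U, p) = 0 (v(U, p) = 0*(-2) = 0)
l(T) = T³
q(u, k) = (-5 + u)²
q(l(v(-1, 4)), h) - D(21) = (-5 + 0³)² - 1*21 = (-5 + 0)² - 21 = (-5)² - 21 = 25 - 21 = 4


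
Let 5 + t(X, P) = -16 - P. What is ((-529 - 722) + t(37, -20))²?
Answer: 1567504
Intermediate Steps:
t(X, P) = -21 - P (t(X, P) = -5 + (-16 - P) = -21 - P)
((-529 - 722) + t(37, -20))² = ((-529 - 722) + (-21 - 1*(-20)))² = (-1251 + (-21 + 20))² = (-1251 - 1)² = (-1252)² = 1567504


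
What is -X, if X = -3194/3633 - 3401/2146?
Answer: 19210157/7796418 ≈ 2.4640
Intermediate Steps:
X = -19210157/7796418 (X = -3194*1/3633 - 3401*1/2146 = -3194/3633 - 3401/2146 = -19210157/7796418 ≈ -2.4640)
-X = -1*(-19210157/7796418) = 19210157/7796418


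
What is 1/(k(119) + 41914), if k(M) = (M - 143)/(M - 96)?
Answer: 23/963998 ≈ 2.3859e-5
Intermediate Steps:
k(M) = (-143 + M)/(-96 + M)
1/(k(119) + 41914) = 1/((-143 + 119)/(-96 + 119) + 41914) = 1/(-24/23 + 41914) = 1/(963998/23) = 23/963998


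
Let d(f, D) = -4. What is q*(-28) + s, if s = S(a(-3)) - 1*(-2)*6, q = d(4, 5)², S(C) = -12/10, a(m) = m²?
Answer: -2186/5 ≈ -437.20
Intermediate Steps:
S(C) = -6/5 (S(C) = -12*⅒ = -6/5)
q = 16 (q = (-4)² = 16)
s = 54/5 (s = -6/5 - 1*(-2)*6 = -6/5 - (-2)*6 = -6/5 - 1*(-12) = -6/5 + 12 = 54/5 ≈ 10.800)
q*(-28) + s = 16*(-28) + 54/5 = -448 + 54/5 = -2186/5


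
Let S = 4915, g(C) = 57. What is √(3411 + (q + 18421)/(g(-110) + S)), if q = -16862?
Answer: √21082586393/2486 ≈ 58.406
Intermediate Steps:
√(3411 + (q + 18421)/(g(-110) + S)) = √(3411 + (-16862 + 18421)/(57 + 4915)) = √(3411 + 1559/4972) = √(16961051/4972) = √21082586393/2486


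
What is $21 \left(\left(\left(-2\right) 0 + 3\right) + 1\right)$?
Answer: $84$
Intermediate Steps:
$21 \left(\left(\left(-2\right) 0 + 3\right) + 1\right) = 21 \left(\left(0 + 3\right) + 1\right) = 21 \left(3 + 1\right) = 21 \cdot 4 = 84$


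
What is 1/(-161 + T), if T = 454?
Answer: 1/293 ≈ 0.0034130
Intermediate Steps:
1/(-161 + T) = 1/(-161 + 454) = 1/293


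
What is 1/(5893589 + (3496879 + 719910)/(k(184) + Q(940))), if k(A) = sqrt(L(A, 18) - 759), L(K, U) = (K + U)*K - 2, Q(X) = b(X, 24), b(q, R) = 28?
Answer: 209829250855/1235933726812357886 - 29517523*sqrt(743)/1235933726812357886 ≈ 1.6912e-7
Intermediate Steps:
Q(X) = 28
L(K, U) = -2 + K*(K + U) (L(K, U) = K*(K + U) - 2 = -2 + K*(K + U))
k(A) = sqrt(-761 + A**2 + 18*A) (k(A) = sqrt((-2 + A**2 + A*18) - 759) = sqrt((-2 + A**2 + 18*A) - 759) = sqrt(-761 + A**2 + 18*A))
1/(5893589 + (3496879 + 719910)/(k(184) + Q(940))) = 1/(5893589 + (3496879 + 719910)/(sqrt(-761 + 184**2 + 18*184) + 28)) = 1/(5893589 + 4216789/(sqrt(-761 + 33856 + 3312) + 28)) = 1/(5893589 + 4216789/(sqrt(36407) + 28)) = 1/(5893589 + 4216789/(7*sqrt(743) + 28)) = 1/(5893589 + 4216789/(28 + 7*sqrt(743)))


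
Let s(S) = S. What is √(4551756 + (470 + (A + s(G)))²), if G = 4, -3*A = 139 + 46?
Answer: √42495973/3 ≈ 2173.0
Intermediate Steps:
A = -185/3 (A = -(139 + 46)/3 = -⅓*185 = -185/3 ≈ -61.667)
√(4551756 + (470 + (A + s(G)))²) = √(4551756 + (470 + (-185/3 + 4))²) = √(4551756 + (470 - 173/3)²) = √(4551756 + (1237/3)²) = √(4551756 + 1530169/9) = √(42495973/9) = √42495973/3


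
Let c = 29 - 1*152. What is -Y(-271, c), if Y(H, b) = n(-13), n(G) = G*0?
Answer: 0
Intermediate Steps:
n(G) = 0
c = -123 (c = 29 - 152 = -123)
Y(H, b) = 0
-Y(-271, c) = -1*0 = 0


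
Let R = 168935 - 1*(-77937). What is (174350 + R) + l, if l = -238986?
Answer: 182236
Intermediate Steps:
R = 246872 (R = 168935 + 77937 = 246872)
(174350 + R) + l = (174350 + 246872) - 238986 = 421222 - 238986 = 182236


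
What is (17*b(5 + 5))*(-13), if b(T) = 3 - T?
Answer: 1547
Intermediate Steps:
(17*b(5 + 5))*(-13) = (17*(3 - (5 + 5)))*(-13) = (17*(3 - 1*10))*(-13) = (17*(3 - 10))*(-13) = (17*(-7))*(-13) = -119*(-13) = 1547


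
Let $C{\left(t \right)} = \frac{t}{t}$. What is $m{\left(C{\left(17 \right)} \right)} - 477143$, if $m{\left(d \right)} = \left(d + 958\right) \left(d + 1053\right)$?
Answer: $533643$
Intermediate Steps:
$C{\left(t \right)} = 1$
$m{\left(d \right)} = \left(958 + d\right) \left(1053 + d\right)$
$m{\left(C{\left(17 \right)} \right)} - 477143 = \left(1008774 + 1^{2} + 2011 \cdot 1\right) - 477143 = \left(1008774 + 1 + 2011\right) - 477143 = 1010786 - 477143 = 533643$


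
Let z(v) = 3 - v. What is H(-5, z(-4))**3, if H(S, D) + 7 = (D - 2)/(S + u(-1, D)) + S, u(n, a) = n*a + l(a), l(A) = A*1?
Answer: -2197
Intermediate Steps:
l(A) = A
u(n, a) = a + a*n (u(n, a) = n*a + a = a*n + a = a + a*n)
H(S, D) = -7 + S + (-2 + D)/S (H(S, D) = -7 + ((D - 2)/(S + D*(1 - 1)) + S) = -7 + ((-2 + D)/(S + D*0) + S) = -7 + ((-2 + D)/(S + 0) + S) = -7 + ((-2 + D)/S + S) = -7 + (S + (-2 + D)/S) = -7 + S + (-2 + D)/S)
H(-5, z(-4))**3 = (-7 - 5 - 2/(-5) + (3 - 1*(-4))/(-5))**3 = (-7 - 5 - 2*(-1/5) + (3 + 4)*(-1/5))**3 = (-7 - 5 + 2/5 + 7*(-1/5))**3 = (-7 - 5 + 2/5 - 7/5)**3 = (-13)**3 = -2197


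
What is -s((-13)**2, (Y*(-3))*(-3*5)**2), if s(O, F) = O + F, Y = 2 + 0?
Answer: 1181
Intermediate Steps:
Y = 2
s(O, F) = F + O
-s((-13)**2, (Y*(-3))*(-3*5)**2) = -((2*(-3))*(-3*5)**2 + (-13)**2) = -(-6*(-15)**2 + 169) = -(-6*225 + 169) = -(-1350 + 169) = -1*(-1181) = 1181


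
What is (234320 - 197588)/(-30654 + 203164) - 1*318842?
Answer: -27501698344/86255 ≈ -3.1884e+5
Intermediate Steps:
(234320 - 197588)/(-30654 + 203164) - 1*318842 = 36732/172510 - 318842 = 36732*(1/172510) - 318842 = 18366/86255 - 318842 = -27501698344/86255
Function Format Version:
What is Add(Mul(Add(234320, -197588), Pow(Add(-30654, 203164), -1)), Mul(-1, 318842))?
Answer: Rational(-27501698344, 86255) ≈ -3.1884e+5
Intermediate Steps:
Add(Mul(Add(234320, -197588), Pow(Add(-30654, 203164), -1)), Mul(-1, 318842)) = Add(Mul(36732, Pow(172510, -1)), -318842) = Add(Mul(36732, Rational(1, 172510)), -318842) = Add(Rational(18366, 86255), -318842) = Rational(-27501698344, 86255)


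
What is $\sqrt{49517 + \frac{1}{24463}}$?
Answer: $\frac{6 \sqrt{823135353951}}{24463} \approx 222.52$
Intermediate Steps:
$\sqrt{49517 + \frac{1}{24463}} = \sqrt{\frac{1211334372}{24463}} = \frac{6 \sqrt{823135353951}}{24463}$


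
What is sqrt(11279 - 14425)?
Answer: 11*I*sqrt(26) ≈ 56.089*I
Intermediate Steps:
sqrt(11279 - 14425) = sqrt(-3146) = 11*I*sqrt(26)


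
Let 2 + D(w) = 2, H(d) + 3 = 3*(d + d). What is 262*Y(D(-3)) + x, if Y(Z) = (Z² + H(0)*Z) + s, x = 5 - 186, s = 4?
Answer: 867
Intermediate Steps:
H(d) = -3 + 6*d (H(d) = -3 + 3*(d + d) = -3 + 3*(2*d) = -3 + 6*d)
D(w) = 0 (D(w) = -2 + 2 = 0)
x = -181
Y(Z) = 4 + Z² - 3*Z (Y(Z) = (Z² + (-3 + 6*0)*Z) + 4 = (Z² + (-3 + 0)*Z) + 4 = (Z² - 3*Z) + 4 = 4 + Z² - 3*Z)
262*Y(D(-3)) + x = 262*(4 + 0² - 3*0) - 181 = 262*(4 + 0 + 0) - 181 = 262*4 - 181 = 1048 - 181 = 867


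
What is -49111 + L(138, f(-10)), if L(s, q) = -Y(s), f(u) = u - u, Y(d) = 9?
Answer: -49120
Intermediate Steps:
f(u) = 0
L(s, q) = -9 (L(s, q) = -1*9 = -9)
-49111 + L(138, f(-10)) = -49111 - 9 = -49120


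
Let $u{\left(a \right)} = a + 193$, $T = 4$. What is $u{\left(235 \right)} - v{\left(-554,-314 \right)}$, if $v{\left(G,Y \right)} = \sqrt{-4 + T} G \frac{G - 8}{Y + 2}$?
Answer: $428$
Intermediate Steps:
$v{\left(G,Y \right)} = 0$ ($v{\left(G,Y \right)} = \sqrt{-4 + 4} G \frac{G - 8}{Y + 2} = \sqrt{0} G \frac{-8 + G}{2 + Y} = 0 G \frac{-8 + G}{2 + Y} = 0 \frac{-8 + G}{2 + Y} = 0$)
$u{\left(a \right)} = 193 + a$
$u{\left(235 \right)} - v{\left(-554,-314 \right)} = \left(193 + 235\right) - 0 = 428 + 0 = 428$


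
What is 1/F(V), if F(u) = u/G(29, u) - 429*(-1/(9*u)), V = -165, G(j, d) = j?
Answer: -1305/7802 ≈ -0.16726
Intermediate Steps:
F(u) = u/29 + 143/(3*u) (F(u) = u/29 - 429*(-1/(9*u)) = u*(1/29) - (-143)/(3*u) = u/29 + 143/(3*u))
1/F(V) = 1/((1/29)*(-165) + (143/3)/(-165)) = 1/(-165/29 + (143/3)*(-1/165)) = 1/(-165/29 - 13/45) = 1/(-7802/1305) = -1305/7802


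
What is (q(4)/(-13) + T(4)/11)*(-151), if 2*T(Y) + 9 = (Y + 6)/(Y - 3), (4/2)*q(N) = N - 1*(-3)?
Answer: 4832/143 ≈ 33.790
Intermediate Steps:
q(N) = 3/2 + N/2 (q(N) = (N - 1*(-3))/2 = (N + 3)/2 = (3 + N)/2 = 3/2 + N/2)
T(Y) = -9/2 + (6 + Y)/(2*(-3 + Y)) (T(Y) = -9/2 + ((Y + 6)/(Y - 3))/2 = -9/2 + ((6 + Y)/(-3 + Y))/2 = -9/2 + (6 + Y)/(2*(-3 + Y)))
(q(4)/(-13) + T(4)/11)*(-151) = ((3/2 + (1/2)*4)/(-13) + ((33 - 8*4)/(2*(-3 + 4)))/11)*(-151) = ((3/2 + 2)*(-1/13) + ((1/2)*(33 - 32)/1)*(1/11))*(-151) = ((7/2)*(-1/13) + ((1/2)*1*1)*(1/11))*(-151) = (-7/26 + (1/2)*(1/11))*(-151) = (-7/26 + 1/22)*(-151) = -32/143*(-151) = 4832/143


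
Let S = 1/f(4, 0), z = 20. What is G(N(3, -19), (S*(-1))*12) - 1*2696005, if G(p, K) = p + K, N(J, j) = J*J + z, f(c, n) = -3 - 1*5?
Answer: -5391949/2 ≈ -2.6960e+6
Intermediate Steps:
f(c, n) = -8 (f(c, n) = -3 - 5 = -8)
S = -⅛ (S = 1/(-8) = -⅛ ≈ -0.12500)
N(J, j) = 20 + J² (N(J, j) = J*J + 20 = J² + 20 = 20 + J²)
G(p, K) = K + p
G(N(3, -19), (S*(-1))*12) - 1*2696005 = (-⅛*(-1)*12 + (20 + 3²)) - 1*2696005 = ((⅛)*12 + (20 + 9)) - 2696005 = (3/2 + 29) - 2696005 = 61/2 - 2696005 = -5391949/2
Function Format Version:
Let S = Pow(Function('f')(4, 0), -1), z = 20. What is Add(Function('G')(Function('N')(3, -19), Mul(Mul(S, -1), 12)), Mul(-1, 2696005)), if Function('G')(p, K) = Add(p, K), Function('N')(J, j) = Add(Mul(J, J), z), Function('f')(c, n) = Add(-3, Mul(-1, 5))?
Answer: Rational(-5391949, 2) ≈ -2.6960e+6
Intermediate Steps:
Function('f')(c, n) = -8 (Function('f')(c, n) = Add(-3, -5) = -8)
S = Rational(-1, 8) (S = Pow(-8, -1) = Rational(-1, 8) ≈ -0.12500)
Function('N')(J, j) = Add(20, Pow(J, 2)) (Function('N')(J, j) = Add(Mul(J, J), 20) = Add(Pow(J, 2), 20) = Add(20, Pow(J, 2)))
Function('G')(p, K) = Add(K, p)
Add(Function('G')(Function('N')(3, -19), Mul(Mul(S, -1), 12)), Mul(-1, 2696005)) = Add(Add(Mul(Mul(Rational(-1, 8), -1), 12), Add(20, Pow(3, 2))), Mul(-1, 2696005)) = Add(Add(Mul(Rational(1, 8), 12), Add(20, 9)), -2696005) = Add(Add(Rational(3, 2), 29), -2696005) = Add(Rational(61, 2), -2696005) = Rational(-5391949, 2)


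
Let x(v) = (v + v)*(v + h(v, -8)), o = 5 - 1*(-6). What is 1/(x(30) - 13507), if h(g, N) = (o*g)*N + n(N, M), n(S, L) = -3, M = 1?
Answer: -1/170287 ≈ -5.8724e-6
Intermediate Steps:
o = 11 (o = 5 + 6 = 11)
h(g, N) = -3 + 11*N*g (h(g, N) = (11*g)*N - 3 = 11*N*g - 3 = -3 + 11*N*g)
x(v) = 2*v*(-3 - 87*v) (x(v) = (v + v)*(v + (-3 + 11*(-8)*v)) = (2*v)*(v + (-3 - 88*v)) = (2*v)*(-3 - 87*v) = 2*v*(-3 - 87*v))
1/(x(30) - 13507) = 1/(-6*30*(1 + 29*30) - 13507) = 1/(-6*30*(1 + 870) - 13507) = 1/(-6*30*871 - 13507) = 1/(-156780 - 13507) = 1/(-170287) = -1/170287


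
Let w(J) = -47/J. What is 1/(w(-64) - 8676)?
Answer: -64/555217 ≈ -0.00011527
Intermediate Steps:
1/(w(-64) - 8676) = 1/(-47/(-64) - 8676) = 1/(-47*(-1/64) - 8676) = 1/(47/64 - 8676) = 1/(-555217/64) = -64/555217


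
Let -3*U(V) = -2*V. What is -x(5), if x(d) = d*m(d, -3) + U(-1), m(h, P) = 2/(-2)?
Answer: 17/3 ≈ 5.6667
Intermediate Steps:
U(V) = 2*V/3 (U(V) = -(-2)*V/3 = 2*V/3)
m(h, P) = -1 (m(h, P) = 2*(-½) = -1)
x(d) = -⅔ - d (x(d) = d*(-1) + (⅔)*(-1) = -d - ⅔ = -⅔ - d)
-x(5) = -(-⅔ - 1*5) = -(-⅔ - 5) = -1*(-17/3) = 17/3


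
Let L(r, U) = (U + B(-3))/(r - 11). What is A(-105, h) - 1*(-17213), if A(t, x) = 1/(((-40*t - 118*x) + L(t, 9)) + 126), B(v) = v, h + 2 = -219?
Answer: 30353903435/1763429 ≈ 17213.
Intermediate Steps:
h = -221 (h = -2 - 219 = -221)
L(r, U) = (-3 + U)/(-11 + r) (L(r, U) = (U - 3)/(r - 11) = (-3 + U)/(-11 + r))
A(t, x) = 1/(126 - 118*x - 40*t + 6/(-11 + t)) (A(t, x) = 1/(((-40*t - 118*x) + (-3 + 9)/(-11 + t)) + 126) = 1/(((-118*x - 40*t) + 6/(-11 + t)) + 126) = 1/((-118*x - 40*t + 6/(-11 + t)) + 126) = 1/(126 - 118*x - 40*t + 6/(-11 + t)))
A(-105, h) - 1*(-17213) = (11 - 1*(-105))/(2*(-3 + (-11 - 105)*(-63 + 20*(-105) + 59*(-221)))) - 1*(-17213) = (11 + 105)/(2*(-3 - 116*(-63 - 2100 - 13039))) + 17213 = (1/2)*116/(-3 - 116*(-15202)) + 17213 = (1/2)*116/(-3 + 1763432) + 17213 = (1/2)*116/1763429 + 17213 = (1/2)*(1/1763429)*116 + 17213 = 58/1763429 + 17213 = 30353903435/1763429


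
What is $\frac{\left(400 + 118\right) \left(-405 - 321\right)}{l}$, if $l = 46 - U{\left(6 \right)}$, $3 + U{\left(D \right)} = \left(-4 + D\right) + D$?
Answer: $- \frac{376068}{41} \approx -9172.4$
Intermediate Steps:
$U{\left(D \right)} = -7 + 2 D$ ($U{\left(D \right)} = -3 + \left(\left(-4 + D\right) + D\right) = -3 + \left(-4 + 2 D\right) = -7 + 2 D$)
$l = 41$ ($l = 46 - \left(-7 + 2 \cdot 6\right) = 46 - \left(-7 + 12\right) = 46 - 5 = 41$)
$\frac{\left(400 + 118\right) \left(-405 - 321\right)}{l} = \frac{\left(400 + 118\right) \left(-405 - 321\right)}{41} = 518 \left(-726\right) \frac{1}{41} = \left(-376068\right) \frac{1}{41} = - \frac{376068}{41}$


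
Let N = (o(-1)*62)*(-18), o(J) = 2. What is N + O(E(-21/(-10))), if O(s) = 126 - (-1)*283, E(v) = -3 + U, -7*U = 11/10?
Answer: -1823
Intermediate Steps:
U = -11/70 (U = -11/(7*10) = -⅐*11/10 = -11/70 ≈ -0.15714)
E(v) = -221/70 (E(v) = -3 - 11/70 = -221/70)
N = -2232 (N = (2*62)*(-18) = 124*(-18) = -2232)
O(s) = 409 (O(s) = 126 - 1*(-283) = 126 + 283 = 409)
N + O(E(-21/(-10))) = -2232 + 409 = -1823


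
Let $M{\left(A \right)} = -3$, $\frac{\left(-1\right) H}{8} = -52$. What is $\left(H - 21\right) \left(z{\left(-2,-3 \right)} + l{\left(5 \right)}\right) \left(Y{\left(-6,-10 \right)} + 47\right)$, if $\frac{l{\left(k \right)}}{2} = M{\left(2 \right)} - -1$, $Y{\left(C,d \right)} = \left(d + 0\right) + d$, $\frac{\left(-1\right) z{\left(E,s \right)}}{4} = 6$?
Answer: $-298620$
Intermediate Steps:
$H = 416$ ($H = \left(-8\right) \left(-52\right) = 416$)
$z{\left(E,s \right)} = -24$ ($z{\left(E,s \right)} = \left(-4\right) 6 = -24$)
$Y{\left(C,d \right)} = 2 d$ ($Y{\left(C,d \right)} = d + d = 2 d$)
$l{\left(k \right)} = -4$ ($l{\left(k \right)} = 2 \left(-3 - -1\right) = 2 \left(-3 + 1\right) = 2 \left(-2\right) = -4$)
$\left(H - 21\right) \left(z{\left(-2,-3 \right)} + l{\left(5 \right)}\right) \left(Y{\left(-6,-10 \right)} + 47\right) = \left(416 - 21\right) \left(-24 - 4\right) \left(2 \left(-10\right) + 47\right) = 395 \left(-28\right) \left(-20 + 47\right) = \left(-11060\right) 27 = -298620$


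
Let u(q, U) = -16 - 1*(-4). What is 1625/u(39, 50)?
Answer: -1625/12 ≈ -135.42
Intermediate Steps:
u(q, U) = -12 (u(q, U) = -16 + 4 = -12)
1625/u(39, 50) = 1625/(-12) = 1625*(-1/12) = -1625/12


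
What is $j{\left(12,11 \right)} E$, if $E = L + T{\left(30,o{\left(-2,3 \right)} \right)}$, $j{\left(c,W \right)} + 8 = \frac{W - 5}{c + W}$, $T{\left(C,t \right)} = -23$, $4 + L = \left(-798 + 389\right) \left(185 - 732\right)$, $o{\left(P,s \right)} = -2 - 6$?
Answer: $- \frac{39817888}{23} \approx -1.7312 \cdot 10^{6}$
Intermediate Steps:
$o{\left(P,s \right)} = -8$ ($o{\left(P,s \right)} = -2 - 6 = -8$)
$L = 223719$ ($L = -4 + \left(-798 + 389\right) \left(185 - 732\right) = -4 - -223723 = -4 + 223723 = 223719$)
$j{\left(c,W \right)} = -8 + \frac{-5 + W}{W + c}$ ($j{\left(c,W \right)} = -8 + \frac{W - 5}{c + W} = -8 + \frac{-5 + W}{W + c}$)
$E = 223696$ ($E = 223719 - 23 = 223696$)
$j{\left(12,11 \right)} E = \frac{-5 - 96 - 77}{11 + 12} \cdot 223696 = \frac{-5 - 96 - 77}{23} \cdot 223696 = \frac{1}{23} \left(-178\right) 223696 = \left(- \frac{178}{23}\right) 223696 = - \frac{39817888}{23}$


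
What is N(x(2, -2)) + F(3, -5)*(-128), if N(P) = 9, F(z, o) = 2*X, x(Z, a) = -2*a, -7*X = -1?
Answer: -193/7 ≈ -27.571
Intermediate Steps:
X = ⅐ (X = -⅐*(-1) = ⅐ ≈ 0.14286)
F(z, o) = 2/7 (F(z, o) = 2*(⅐) = 2/7)
N(x(2, -2)) + F(3, -5)*(-128) = 9 + (2/7)*(-128) = 9 - 256/7 = -193/7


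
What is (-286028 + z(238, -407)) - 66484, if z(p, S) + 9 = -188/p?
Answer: -41950093/119 ≈ -3.5252e+5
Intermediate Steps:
z(p, S) = -9 - 188/p
(-286028 + z(238, -407)) - 66484 = (-286028 + (-9 - 188/238)) - 66484 = (-286028 + (-9 - 188*1/238)) - 66484 = (-286028 + (-9 - 94/119)) - 66484 = (-286028 - 1165/119) - 66484 = -34038497/119 - 66484 = -41950093/119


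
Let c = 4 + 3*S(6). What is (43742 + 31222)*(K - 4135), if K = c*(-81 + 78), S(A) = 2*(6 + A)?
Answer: -327067932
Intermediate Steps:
S(A) = 12 + 2*A
c = 76 (c = 4 + 3*(12 + 2*6) = 4 + 3*(12 + 12) = 4 + 3*24 = 4 + 72 = 76)
K = -228 (K = 76*(-81 + 78) = 76*(-3) = -228)
(43742 + 31222)*(K - 4135) = (43742 + 31222)*(-228 - 4135) = 74964*(-4363) = -327067932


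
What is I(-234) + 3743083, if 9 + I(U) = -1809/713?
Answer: 2668809953/713 ≈ 3.7431e+6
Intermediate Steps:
I(U) = -8226/713 (I(U) = -9 - 1809/713 = -8226/713)
I(-234) + 3743083 = -8226/713 + 3743083 = 2668809953/713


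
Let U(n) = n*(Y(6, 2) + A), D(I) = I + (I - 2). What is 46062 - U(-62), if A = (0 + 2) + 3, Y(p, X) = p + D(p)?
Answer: 47364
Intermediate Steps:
D(I) = -2 + 2*I (D(I) = I + (-2 + I) = -2 + 2*I)
Y(p, X) = -2 + 3*p (Y(p, X) = p + (-2 + 2*p) = -2 + 3*p)
A = 5 (A = 2 + 3 = 5)
U(n) = 21*n (U(n) = n*((-2 + 3*6) + 5) = n*((-2 + 18) + 5) = n*(16 + 5) = n*21 = 21*n)
46062 - U(-62) = 46062 - 21*(-62) = 46062 - 1*(-1302) = 46062 + 1302 = 47364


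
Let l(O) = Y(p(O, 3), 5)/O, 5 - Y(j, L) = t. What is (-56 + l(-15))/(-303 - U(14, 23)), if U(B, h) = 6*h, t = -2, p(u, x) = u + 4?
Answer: 121/945 ≈ 0.12804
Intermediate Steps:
p(u, x) = 4 + u
Y(j, L) = 7 (Y(j, L) = 5 - 1*(-2) = 5 + 2 = 7)
l(O) = 7/O
(-56 + l(-15))/(-303 - U(14, 23)) = (-56 + 7/(-15))/(-303 - 6*23) = (-56 + 7*(-1/15))/(-303 - 1*138) = (-56 - 7/15)/(-303 - 138) = -847/15/(-441) = -847/15*(-1/441) = 121/945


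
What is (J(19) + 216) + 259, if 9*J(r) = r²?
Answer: 4636/9 ≈ 515.11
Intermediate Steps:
J(r) = r²/9
(J(19) + 216) + 259 = ((⅑)*19² + 216) + 259 = ((⅑)*361 + 216) + 259 = (361/9 + 216) + 259 = 2305/9 + 259 = 4636/9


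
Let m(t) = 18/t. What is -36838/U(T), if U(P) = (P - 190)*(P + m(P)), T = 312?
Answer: -957788/989847 ≈ -0.96761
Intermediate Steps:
U(P) = (-190 + P)*(P + 18/P) (U(P) = (P - 190)*(P + 18/P) = (-190 + P)*(P + 18/P))
-36838/U(T) = -36838/(18 + 312**2 - 3420/312 - 190*312) = -36838/(18 + 97344 - 3420*1/312 - 59280) = -36838/(18 + 97344 - 285/26 - 59280) = -36838/989847/26 = -36838*26/989847 = -957788/989847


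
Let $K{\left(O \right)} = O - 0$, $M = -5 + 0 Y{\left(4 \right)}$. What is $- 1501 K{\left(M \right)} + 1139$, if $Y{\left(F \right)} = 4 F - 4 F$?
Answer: $8644$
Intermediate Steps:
$Y{\left(F \right)} = 0$
$M = -5$ ($M = -5 + 0 \cdot 0 = -5 + 0 = -5$)
$K{\left(O \right)} = O$ ($K{\left(O \right)} = O + 0 = O$)
$- 1501 K{\left(M \right)} + 1139 = \left(-1501\right) \left(-5\right) + 1139 = 7505 + 1139 = 8644$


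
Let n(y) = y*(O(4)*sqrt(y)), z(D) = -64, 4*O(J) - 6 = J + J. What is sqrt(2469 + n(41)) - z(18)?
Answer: 64 + sqrt(9876 + 574*sqrt(41))/2 ≈ 122.21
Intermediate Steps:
O(J) = 3/2 + J/2 (O(J) = 3/2 + (J + J)/4 = 3/2 + (2*J)/4 = 3/2 + J/2)
n(y) = 7*y**(3/2)/2 (n(y) = y*((3/2 + (1/2)*4)*sqrt(y)) = y*((3/2 + 2)*sqrt(y)) = y*(7*sqrt(y)/2) = 7*y**(3/2)/2)
sqrt(2469 + n(41)) - z(18) = sqrt(2469 + 7*41**(3/2)/2) - 1*(-64) = sqrt(2469 + 7*(41*sqrt(41))/2) + 64 = sqrt(2469 + 287*sqrt(41)/2) + 64 = 64 + sqrt(2469 + 287*sqrt(41)/2)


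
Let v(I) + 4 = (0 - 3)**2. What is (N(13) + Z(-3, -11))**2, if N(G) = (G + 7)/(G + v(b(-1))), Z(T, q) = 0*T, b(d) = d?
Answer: 100/81 ≈ 1.2346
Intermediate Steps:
Z(T, q) = 0
v(I) = 5 (v(I) = -4 + (0 - 3)**2 = -4 + (-3)**2 = -4 + 9 = 5)
N(G) = (7 + G)/(5 + G) (N(G) = (G + 7)/(G + 5) = (7 + G)/(5 + G))
(N(13) + Z(-3, -11))**2 = ((7 + 13)/(5 + 13) + 0)**2 = (20/18 + 0)**2 = ((1/18)*20 + 0)**2 = (10/9 + 0)**2 = (10/9)**2 = 100/81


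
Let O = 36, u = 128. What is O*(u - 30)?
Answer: 3528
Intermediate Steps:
O*(u - 30) = 36*(128 - 30) = 36*98 = 3528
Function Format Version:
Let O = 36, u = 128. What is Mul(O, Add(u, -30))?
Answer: 3528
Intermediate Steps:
Mul(O, Add(u, -30)) = Mul(36, Add(128, -30)) = Mul(36, 98) = 3528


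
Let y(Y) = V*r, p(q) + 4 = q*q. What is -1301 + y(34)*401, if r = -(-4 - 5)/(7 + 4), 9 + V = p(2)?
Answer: -46792/11 ≈ -4253.8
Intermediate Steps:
p(q) = -4 + q² (p(q) = -4 + q*q = -4 + q²)
V = -9 (V = -9 + (-4 + 2²) = -9 + (-4 + 4) = -9 + 0 = -9)
r = 9/11 (r = -(-9)/11 = -1*(-9/11) = 9/11 ≈ 0.81818)
y(Y) = -81/11 (y(Y) = -9*9/11 = -81/11)
-1301 + y(34)*401 = -1301 - 81/11*401 = -1301 - 32481/11 = -46792/11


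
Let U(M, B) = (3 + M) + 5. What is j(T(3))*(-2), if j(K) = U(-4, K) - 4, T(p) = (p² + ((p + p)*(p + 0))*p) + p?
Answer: 0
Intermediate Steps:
T(p) = p + p² + 2*p³ (T(p) = (p² + ((2*p)*p)*p) + p = (p² + (2*p²)*p) + p = (p² + 2*p³) + p = p + p² + 2*p³)
U(M, B) = 8 + M
j(K) = 0 (j(K) = (8 - 4) - 4 = 4 - 4 = 0)
j(T(3))*(-2) = 0*(-2) = 0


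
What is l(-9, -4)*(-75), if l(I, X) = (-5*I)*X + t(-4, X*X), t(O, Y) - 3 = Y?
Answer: 12075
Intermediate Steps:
t(O, Y) = 3 + Y
l(I, X) = 3 + X² - 5*I*X (l(I, X) = (-5*I)*X + (3 + X*X) = -5*I*X + (3 + X²) = 3 + X² - 5*I*X)
l(-9, -4)*(-75) = (3 + (-4)² - 5*(-9)*(-4))*(-75) = (3 + 16 - 180)*(-75) = -161*(-75) = 12075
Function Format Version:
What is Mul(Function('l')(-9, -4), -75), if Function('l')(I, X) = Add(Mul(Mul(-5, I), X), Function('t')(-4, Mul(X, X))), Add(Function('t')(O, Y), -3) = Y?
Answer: 12075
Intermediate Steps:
Function('t')(O, Y) = Add(3, Y)
Function('l')(I, X) = Add(3, Pow(X, 2), Mul(-5, I, X)) (Function('l')(I, X) = Add(Mul(Mul(-5, I), X), Add(3, Mul(X, X))) = Add(Mul(-5, I, X), Add(3, Pow(X, 2))) = Add(3, Pow(X, 2), Mul(-5, I, X)))
Mul(Function('l')(-9, -4), -75) = Mul(Add(3, Pow(-4, 2), Mul(-5, -9, -4)), -75) = Mul(Add(3, 16, -180), -75) = Mul(-161, -75) = 12075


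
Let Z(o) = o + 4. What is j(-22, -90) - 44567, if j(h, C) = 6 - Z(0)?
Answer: -44565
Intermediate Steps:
Z(o) = 4 + o
j(h, C) = 2 (j(h, C) = 6 - (4 + 0) = 6 - 1*4 = 6 - 4 = 2)
j(-22, -90) - 44567 = 2 - 44567 = -44565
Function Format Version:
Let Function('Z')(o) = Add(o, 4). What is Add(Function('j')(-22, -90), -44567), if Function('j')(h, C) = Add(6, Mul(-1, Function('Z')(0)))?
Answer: -44565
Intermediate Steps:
Function('Z')(o) = Add(4, o)
Function('j')(h, C) = 2 (Function('j')(h, C) = Add(6, Mul(-1, Add(4, 0))) = Add(6, Mul(-1, 4)) = Add(6, -4) = 2)
Add(Function('j')(-22, -90), -44567) = Add(2, -44567) = -44565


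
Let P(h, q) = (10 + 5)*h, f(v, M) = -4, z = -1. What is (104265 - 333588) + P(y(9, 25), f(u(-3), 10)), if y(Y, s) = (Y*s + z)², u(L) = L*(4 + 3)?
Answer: 523317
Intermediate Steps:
u(L) = 7*L (u(L) = L*7 = 7*L)
y(Y, s) = (-1 + Y*s)² (y(Y, s) = (Y*s - 1)² = (-1 + Y*s)²)
P(h, q) = 15*h
(104265 - 333588) + P(y(9, 25), f(u(-3), 10)) = (104265 - 333588) + 15*(-1 + 9*25)² = -229323 + 15*(-1 + 225)² = -229323 + 15*224² = -229323 + 15*50176 = -229323 + 752640 = 523317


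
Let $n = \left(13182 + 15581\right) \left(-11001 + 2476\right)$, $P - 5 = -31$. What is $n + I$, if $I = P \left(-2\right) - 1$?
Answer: $-245204524$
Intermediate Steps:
$P = -26$ ($P = 5 - 31 = -26$)
$n = -245204575$ ($n = 28763 \left(-8525\right) = -245204575$)
$I = 51$ ($I = \left(-26\right) \left(-2\right) - 1 = 52 - 1 = 51$)
$n + I = -245204575 + 51 = -245204524$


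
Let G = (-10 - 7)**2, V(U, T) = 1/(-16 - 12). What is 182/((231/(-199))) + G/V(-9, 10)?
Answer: -272210/33 ≈ -8248.8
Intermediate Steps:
V(U, T) = -1/28 (V(U, T) = 1/(-28) = -1/28)
G = 289 (G = (-17)**2 = 289)
182/((231/(-199))) + G/V(-9, 10) = 182/((231/(-199))) + 289/(-1/28) = 182/((231*(-1/199))) + 289*(-28) = 182/(-231/199) - 8092 = 182*(-199/231) - 8092 = -5174/33 - 8092 = -272210/33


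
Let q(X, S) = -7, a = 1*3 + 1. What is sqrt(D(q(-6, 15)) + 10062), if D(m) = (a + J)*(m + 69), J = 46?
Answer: sqrt(13162) ≈ 114.73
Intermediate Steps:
a = 4 (a = 3 + 1 = 4)
D(m) = 3450 + 50*m (D(m) = (4 + 46)*(m + 69) = 50*(69 + m) = 3450 + 50*m)
sqrt(D(q(-6, 15)) + 10062) = sqrt((3450 + 50*(-7)) + 10062) = sqrt((3450 - 350) + 10062) = sqrt(3100 + 10062) = sqrt(13162)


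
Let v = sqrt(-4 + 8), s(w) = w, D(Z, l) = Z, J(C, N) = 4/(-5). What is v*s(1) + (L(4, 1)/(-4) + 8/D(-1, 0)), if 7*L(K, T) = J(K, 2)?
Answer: -209/35 ≈ -5.9714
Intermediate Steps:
J(C, N) = -4/5 (J(C, N) = 4*(-1/5) = -4/5)
L(K, T) = -4/35 (L(K, T) = (1/7)*(-4/5) = -4/35)
v = 2 (v = sqrt(4) = 2)
v*s(1) + (L(4, 1)/(-4) + 8/D(-1, 0)) = 2*1 + (-4/35/(-4) + 8/(-1)) = 2 + (-4/35*(-1/4) + 8*(-1)) = 2 + (1/35 - 8) = 2 - 279/35 = -209/35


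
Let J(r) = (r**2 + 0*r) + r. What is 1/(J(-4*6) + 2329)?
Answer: 1/2881 ≈ 0.00034710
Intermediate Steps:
J(r) = r + r**2 (J(r) = (r**2 + 0) + r = r**2 + r = r + r**2)
1/(J(-4*6) + 2329) = 1/((-4*6)*(1 - 4*6) + 2329) = 1/(-24*(1 - 24) + 2329) = 1/(-24*(-23) + 2329) = 1/(552 + 2329) = 1/2881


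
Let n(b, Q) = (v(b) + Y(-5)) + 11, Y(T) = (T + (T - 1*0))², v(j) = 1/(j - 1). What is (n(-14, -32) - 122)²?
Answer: 27556/225 ≈ 122.47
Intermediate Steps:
v(j) = 1/(-1 + j)
Y(T) = 4*T² (Y(T) = (T + (T + 0))² = (T + T)² = (2*T)² = 4*T²)
n(b, Q) = 111 + 1/(-1 + b) (n(b, Q) = (1/(-1 + b) + 4*(-5)²) + 11 = (1/(-1 + b) + 4*25) + 11 = (1/(-1 + b) + 100) + 11 = (100 + 1/(-1 + b)) + 11 = 111 + 1/(-1 + b))
(n(-14, -32) - 122)² = ((-110 + 111*(-14))/(-1 - 14) - 122)² = ((-110 - 1554)/(-15) - 122)² = (-1/15*(-1664) - 122)² = (1664/15 - 122)² = (-166/15)² = 27556/225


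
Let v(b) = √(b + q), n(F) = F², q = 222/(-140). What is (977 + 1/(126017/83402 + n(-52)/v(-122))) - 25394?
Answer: -86930745955728941536189/3560254988190668619 + 18808736305216*I*√605570/3560254988190668619 ≈ -24417.0 + 0.0041111*I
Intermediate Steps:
q = -111/70 (q = 222*(-1/140) = -111/70 ≈ -1.5857)
v(b) = √(-111/70 + b) (v(b) = √(b - 111/70) = √(-111/70 + b))
(977 + 1/(126017/83402 + n(-52)/v(-122))) - 25394 = (977 + 1/(126017/83402 + (-52)²/((√(-7770 + 4900*(-122))/70)))) - 25394 = (977 + 1/(126017*(1/83402) + 2704/((√(-7770 - 597800)/70)))) - 25394 = (977 + 1/(126017/83402 + 2704/((√(-605570)/70)))) - 25394 = (977 + 1/(126017/83402 + 2704/(((I*√605570)/70)))) - 25394 = (977 + 1/(126017/83402 + 2704/((I*√605570/70)))) - 25394 = (977 + 1/(126017/83402 + 2704*(-I*√605570/8651))) - 25394 = (977 + 1/(126017/83402 - 2704*I*√605570/8651)) - 25394 = -24417 + 1/(126017/83402 - 2704*I*√605570/8651)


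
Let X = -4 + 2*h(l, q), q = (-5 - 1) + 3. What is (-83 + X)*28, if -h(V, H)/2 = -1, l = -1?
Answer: -2324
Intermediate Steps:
q = -3 (q = -6 + 3 = -3)
h(V, H) = 2 (h(V, H) = -2*(-1) = 2)
X = 0 (X = -4 + 2*2 = -4 + 4 = 0)
(-83 + X)*28 = (-83 + 0)*28 = -83*28 = -2324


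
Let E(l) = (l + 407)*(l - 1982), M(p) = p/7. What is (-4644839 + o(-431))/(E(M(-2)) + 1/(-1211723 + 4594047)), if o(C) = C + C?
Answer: 769950033467076/133618614914879 ≈ 5.7623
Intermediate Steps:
M(p) = p/7 (M(p) = p*(⅐) = p/7)
o(C) = 2*C
E(l) = (-1982 + l)*(407 + l) (E(l) = (407 + l)*(-1982 + l) = (-1982 + l)*(407 + l))
(-4644839 + o(-431))/(E(M(-2)) + 1/(-1211723 + 4594047)) = (-4644839 + 2*(-431))/((-806674 + ((⅐)*(-2))² - 225*(-2)) + 1/(-1211723 + 4594047)) = (-4644839 - 862)/((-806674 + (-2/7)² - 1575*(-2/7)) + 1/3382324) = -4645701/((-806674 + 4/49 + 450) + 1/3382324) = -4645701/(-39504972/49 + 1/3382324) = -4645701/(-133618614914879/165733876) = -4645701*(-165733876/133618614914879) = 769950033467076/133618614914879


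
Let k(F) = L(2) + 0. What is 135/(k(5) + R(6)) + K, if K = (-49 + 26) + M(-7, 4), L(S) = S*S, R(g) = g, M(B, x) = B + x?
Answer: -25/2 ≈ -12.500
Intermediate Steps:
L(S) = S²
K = -26 (K = (-49 + 26) + (-7 + 4) = -23 - 3 = -26)
k(F) = 4 (k(F) = 2² + 0 = 4 + 0 = 4)
135/(k(5) + R(6)) + K = 135/(4 + 6) - 26 = 135/10 - 26 = 135*(⅒) - 26 = 27/2 - 26 = -25/2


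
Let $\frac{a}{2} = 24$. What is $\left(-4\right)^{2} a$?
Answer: $768$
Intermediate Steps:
$a = 48$ ($a = 2 \cdot 24 = 48$)
$\left(-4\right)^{2} a = \left(-4\right)^{2} \cdot 48 = 16 \cdot 48 = 768$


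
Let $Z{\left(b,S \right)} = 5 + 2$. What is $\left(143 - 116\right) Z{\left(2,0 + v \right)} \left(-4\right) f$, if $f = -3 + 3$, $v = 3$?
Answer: $0$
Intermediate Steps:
$f = 0$
$Z{\left(b,S \right)} = 7$
$\left(143 - 116\right) Z{\left(2,0 + v \right)} \left(-4\right) f = \left(143 - 116\right) 7 \left(-4\right) 0 = 27 \left(\left(-28\right) 0\right) = 27 \cdot 0 = 0$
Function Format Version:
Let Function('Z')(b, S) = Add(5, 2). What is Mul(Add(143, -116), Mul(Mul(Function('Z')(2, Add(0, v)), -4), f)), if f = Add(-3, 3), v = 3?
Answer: 0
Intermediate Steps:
f = 0
Function('Z')(b, S) = 7
Mul(Add(143, -116), Mul(Mul(Function('Z')(2, Add(0, v)), -4), f)) = Mul(Add(143, -116), Mul(Mul(7, -4), 0)) = Mul(27, Mul(-28, 0)) = Mul(27, 0) = 0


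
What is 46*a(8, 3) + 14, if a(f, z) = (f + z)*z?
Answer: 1532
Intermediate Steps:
a(f, z) = z*(f + z)
46*a(8, 3) + 14 = 46*(3*(8 + 3)) + 14 = 46*(3*11) + 14 = 46*33 + 14 = 1518 + 14 = 1532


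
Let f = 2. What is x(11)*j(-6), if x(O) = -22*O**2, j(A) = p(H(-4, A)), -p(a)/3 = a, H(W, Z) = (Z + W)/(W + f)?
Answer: 39930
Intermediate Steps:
H(W, Z) = (W + Z)/(2 + W) (H(W, Z) = (Z + W)/(W + 2) = (W + Z)/(2 + W))
p(a) = -3*a
j(A) = -6 + 3*A/2 (j(A) = -3*(-4 + A)/(2 - 4) = -3*(-4 + A)/(-2) = -(-3)*(-4 + A)/2 = -3*(2 - A/2) = -6 + 3*A/2)
x(11)*j(-6) = (-22*11**2)*(-6 + (3/2)*(-6)) = (-22*121)*(-6 - 9) = -2662*(-15) = 39930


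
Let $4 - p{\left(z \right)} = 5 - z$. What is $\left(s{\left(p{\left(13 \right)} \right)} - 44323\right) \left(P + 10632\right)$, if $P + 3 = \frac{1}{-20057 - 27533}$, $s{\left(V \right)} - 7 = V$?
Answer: $- \frac{11205237182568}{23795} \approx -4.7091 \cdot 10^{8}$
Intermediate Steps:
$p{\left(z \right)} = -1 + z$ ($p{\left(z \right)} = 4 - \left(5 - z\right) = 4 + \left(-5 + z\right) = -1 + z$)
$s{\left(V \right)} = 7 + V$
$P = - \frac{142771}{47590}$ ($P = -3 + \frac{1}{-20057 - 27533} = -3 + \frac{1}{-47590} = -3 - \frac{1}{47590} = - \frac{142771}{47590} \approx -3.0$)
$\left(s{\left(p{\left(13 \right)} \right)} - 44323\right) \left(P + 10632\right) = \left(\left(7 + \left(-1 + 13\right)\right) - 44323\right) \left(- \frac{142771}{47590} + 10632\right) = \left(\left(7 + 12\right) - 44323\right) \frac{505834109}{47590} = \left(19 - 44323\right) \frac{505834109}{47590} = \left(-44304\right) \frac{505834109}{47590} = - \frac{11205237182568}{23795}$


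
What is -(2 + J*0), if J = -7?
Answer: -2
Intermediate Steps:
-(2 + J*0) = -(2 - 7*0) = -(2 + 0) = -1*2 = -2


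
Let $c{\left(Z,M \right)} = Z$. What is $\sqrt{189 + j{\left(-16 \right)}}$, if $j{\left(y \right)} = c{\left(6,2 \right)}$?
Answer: $\sqrt{195} \approx 13.964$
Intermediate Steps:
$j{\left(y \right)} = 6$
$\sqrt{189 + j{\left(-16 \right)}} = \sqrt{189 + 6} = \sqrt{195}$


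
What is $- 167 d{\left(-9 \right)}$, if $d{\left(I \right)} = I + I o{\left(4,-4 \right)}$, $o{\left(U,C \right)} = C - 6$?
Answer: $-13527$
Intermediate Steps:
$o{\left(U,C \right)} = -6 + C$ ($o{\left(U,C \right)} = C - 6 = -6 + C$)
$d{\left(I \right)} = - 9 I$ ($d{\left(I \right)} = I + I \left(-6 - 4\right) = I + I \left(-10\right) = I - 10 I = - 9 I$)
$- 167 d{\left(-9 \right)} = - 167 \left(\left(-9\right) \left(-9\right)\right) = \left(-167\right) 81 = -13527$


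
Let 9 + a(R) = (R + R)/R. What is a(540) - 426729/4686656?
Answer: -33233321/4686656 ≈ -7.0910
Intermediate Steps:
a(R) = -7 (a(R) = -9 + (R + R)/R = -9 + (2*R)/R = -9 + 2 = -7)
a(540) - 426729/4686656 = -7 - 426729/4686656 = -33233321/4686656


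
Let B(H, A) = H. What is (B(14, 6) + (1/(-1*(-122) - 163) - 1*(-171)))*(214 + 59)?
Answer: 2070432/41 ≈ 50498.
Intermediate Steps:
(B(14, 6) + (1/(-1*(-122) - 163) - 1*(-171)))*(214 + 59) = (14 + (1/(-1*(-122) - 163) - 1*(-171)))*(214 + 59) = (14 + (1/(122 - 163) + 171))*273 = (14 + (1/(-41) + 171))*273 = (14 + (-1/41 + 171))*273 = (14 + 7010/41)*273 = (7584/41)*273 = 2070432/41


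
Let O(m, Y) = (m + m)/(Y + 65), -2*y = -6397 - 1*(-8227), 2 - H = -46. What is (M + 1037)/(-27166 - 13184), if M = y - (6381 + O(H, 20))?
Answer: 532111/3429750 ≈ 0.15515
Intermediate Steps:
H = 48 (H = 2 - 1*(-46) = 2 + 46 = 48)
y = -915 (y = -(-6397 - 1*(-8227))/2 = -(-6397 + 8227)/2 = -½*1830 = -915)
O(m, Y) = 2*m/(65 + Y) (O(m, Y) = (2*m)/(65 + Y) = 2*m/(65 + Y))
M = -620256/85 (M = -915 - (6381 + 2*48/(65 + 20)) = -915 - (6381 + 2*48/85) = -915 - (6381 + 2*48*(1/85)) = -915 - (6381 + 96/85) = -915 - 1*542481/85 = -915 - 542481/85 = -620256/85 ≈ -7297.1)
(M + 1037)/(-27166 - 13184) = (-620256/85 + 1037)/(-27166 - 13184) = -532111/85/(-40350) = -532111/85*(-1/40350) = 532111/3429750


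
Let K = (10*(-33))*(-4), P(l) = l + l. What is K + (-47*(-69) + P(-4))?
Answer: 4555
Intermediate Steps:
P(l) = 2*l
K = 1320 (K = -330*(-4) = 1320)
K + (-47*(-69) + P(-4)) = 1320 + (-47*(-69) + 2*(-4)) = 1320 + (3243 - 8) = 1320 + 3235 = 4555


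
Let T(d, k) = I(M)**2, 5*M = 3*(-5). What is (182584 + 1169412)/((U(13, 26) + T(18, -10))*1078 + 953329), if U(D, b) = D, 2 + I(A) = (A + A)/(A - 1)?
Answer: 2703992/1935225 ≈ 1.3972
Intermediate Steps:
M = -3 (M = (3*(-5))/5 = (1/5)*(-15) = -3)
I(A) = -2 + 2*A/(-1 + A) (I(A) = -2 + (A + A)/(A - 1) = -2 + (2*A)/(-1 + A) = -2 + 2*A/(-1 + A))
T(d, k) = 1/4 (T(d, k) = (2/(-1 - 3))**2 = (2/(-4))**2 = (2*(-1/4))**2 = (-1/2)**2 = 1/4)
(182584 + 1169412)/((U(13, 26) + T(18, -10))*1078 + 953329) = (182584 + 1169412)/((13 + 1/4)*1078 + 953329) = 1351996/((53/4)*1078 + 953329) = 1351996/(28567/2 + 953329) = 1351996/(1935225/2) = 1351996*(2/1935225) = 2703992/1935225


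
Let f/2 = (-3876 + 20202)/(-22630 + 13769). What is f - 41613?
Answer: -368765445/8861 ≈ -41617.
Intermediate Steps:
f = -32652/8861 (f = 2*((-3876 + 20202)/(-22630 + 13769)) = 2*(16326/(-8861)) = 2*(16326*(-1/8861)) = 2*(-16326/8861) = -32652/8861 ≈ -3.6849)
f - 41613 = -32652/8861 - 41613 = -368765445/8861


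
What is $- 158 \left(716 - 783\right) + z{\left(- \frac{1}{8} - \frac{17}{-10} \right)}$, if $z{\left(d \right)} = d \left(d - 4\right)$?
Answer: $\frac{16931489}{1600} \approx 10582.0$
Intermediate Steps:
$z{\left(d \right)} = d \left(-4 + d\right)$
$- 158 \left(716 - 783\right) + z{\left(- \frac{1}{8} - \frac{17}{-10} \right)} = - 158 \left(716 - 783\right) + \left(- \frac{1}{8} - \frac{17}{-10}\right) \left(-4 - \left(\frac{1}{8} - \frac{17}{10}\right)\right) = \left(-158\right) \left(-67\right) + \left(\left(-1\right) \frac{1}{8} - - \frac{17}{10}\right) \left(-4 - - \frac{63}{40}\right) = 10586 + \left(- \frac{1}{8} + \frac{17}{10}\right) \left(-4 + \left(- \frac{1}{8} + \frac{17}{10}\right)\right) = 10586 + \frac{63 \left(-4 + \frac{63}{40}\right)}{40} = 10586 + \frac{63}{40} \left(- \frac{97}{40}\right) = 10586 - \frac{6111}{1600} = \frac{16931489}{1600}$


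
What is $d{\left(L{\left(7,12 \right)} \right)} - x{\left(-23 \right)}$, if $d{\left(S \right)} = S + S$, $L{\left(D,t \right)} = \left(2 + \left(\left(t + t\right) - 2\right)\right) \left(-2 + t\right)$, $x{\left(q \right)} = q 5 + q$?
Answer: $618$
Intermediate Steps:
$x{\left(q \right)} = 6 q$ ($x{\left(q \right)} = 5 q + q = 6 q$)
$L{\left(D,t \right)} = 2 t \left(-2 + t\right)$ ($L{\left(D,t \right)} = \left(2 + \left(2 t - 2\right)\right) \left(-2 + t\right) = \left(2 + \left(-2 + 2 t\right)\right) \left(-2 + t\right) = 2 t \left(-2 + t\right)$)
$d{\left(S \right)} = 2 S$
$d{\left(L{\left(7,12 \right)} \right)} - x{\left(-23 \right)} = 2 \cdot 2 \cdot 12 \left(-2 + 12\right) - 6 \left(-23\right) = 2 \cdot 2 \cdot 12 \cdot 10 - -138 = 2 \cdot 240 + 138 = 480 + 138 = 618$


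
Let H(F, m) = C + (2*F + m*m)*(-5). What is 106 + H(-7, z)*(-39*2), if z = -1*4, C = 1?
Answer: 808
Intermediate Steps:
z = -4
H(F, m) = 1 - 10*F - 5*m**2 (H(F, m) = 1 + (2*F + m*m)*(-5) = 1 + (2*F + m**2)*(-5) = 1 + (m**2 + 2*F)*(-5) = 1 + (-10*F - 5*m**2) = 1 - 10*F - 5*m**2)
106 + H(-7, z)*(-39*2) = 106 + (1 - 10*(-7) - 5*(-4)**2)*(-39*2) = 106 + (1 + 70 - 5*16)*(-78) = 106 + (1 + 70 - 80)*(-78) = 106 - 9*(-78) = 106 + 702 = 808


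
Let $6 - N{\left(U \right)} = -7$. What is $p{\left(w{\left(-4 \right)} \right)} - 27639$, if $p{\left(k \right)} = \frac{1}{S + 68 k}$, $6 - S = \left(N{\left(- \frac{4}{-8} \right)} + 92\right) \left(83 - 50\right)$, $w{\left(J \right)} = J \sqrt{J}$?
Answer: $- \frac{338871196722}{12260617} + \frac{544 i}{12260617} \approx -27639.0 + 4.437 \cdot 10^{-5} i$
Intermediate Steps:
$N{\left(U \right)} = 13$ ($N{\left(U \right)} = 6 - -7 = 6 + 7 = 13$)
$w{\left(J \right)} = J^{\frac{3}{2}}$
$S = -3459$ ($S = 6 - \left(13 + 92\right) \left(83 - 50\right) = 6 - 105 \cdot 33 = 6 - 3465 = -3459$)
$p{\left(k \right)} = \frac{1}{-3459 + 68 k}$
$p{\left(w{\left(-4 \right)} \right)} - 27639 = \frac{1}{-3459 + 68 \left(-4\right)^{\frac{3}{2}}} - 27639 = \frac{1}{-3459 + 68 \left(- 8 i\right)} - 27639 = \frac{1}{-3459 - 544 i} - 27639 = \frac{-3459 + 544 i}{12260617} - 27639 = -27639 + \frac{-3459 + 544 i}{12260617}$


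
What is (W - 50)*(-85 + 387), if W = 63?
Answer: 3926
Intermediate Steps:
(W - 50)*(-85 + 387) = (63 - 50)*(-85 + 387) = 13*302 = 3926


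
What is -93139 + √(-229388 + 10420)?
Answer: -93139 + 2*I*√54742 ≈ -93139.0 + 467.94*I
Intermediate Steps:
-93139 + √(-229388 + 10420) = -93139 + √(-218968) = -93139 + 2*I*√54742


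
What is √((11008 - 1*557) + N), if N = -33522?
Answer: I*√23071 ≈ 151.89*I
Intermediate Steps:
√((11008 - 1*557) + N) = √((11008 - 1*557) - 33522) = √((11008 - 557) - 33522) = √(10451 - 33522) = √(-23071) = I*√23071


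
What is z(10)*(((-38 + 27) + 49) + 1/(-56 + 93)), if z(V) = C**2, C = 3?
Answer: 12663/37 ≈ 342.24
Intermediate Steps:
z(V) = 9 (z(V) = 3**2 = 9)
z(10)*(((-38 + 27) + 49) + 1/(-56 + 93)) = 9*(((-38 + 27) + 49) + 1/(-56 + 93)) = 9*((-11 + 49) + 1/37) = 9*(38 + 1/37) = 9*(1407/37) = 12663/37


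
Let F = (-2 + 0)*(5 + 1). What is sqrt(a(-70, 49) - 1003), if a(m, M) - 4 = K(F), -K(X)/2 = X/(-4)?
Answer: I*sqrt(1005) ≈ 31.702*I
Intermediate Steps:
F = -12 (F = -2*6 = -12)
K(X) = X/2 (K(X) = -2*X/(-4) = -2*X*(-1)/4 = -(-1)*X/2 = X/2)
a(m, M) = -2 (a(m, M) = 4 + (1/2)*(-12) = 4 - 6 = -2)
sqrt(a(-70, 49) - 1003) = sqrt(-2 - 1003) = sqrt(-1005) = I*sqrt(1005)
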